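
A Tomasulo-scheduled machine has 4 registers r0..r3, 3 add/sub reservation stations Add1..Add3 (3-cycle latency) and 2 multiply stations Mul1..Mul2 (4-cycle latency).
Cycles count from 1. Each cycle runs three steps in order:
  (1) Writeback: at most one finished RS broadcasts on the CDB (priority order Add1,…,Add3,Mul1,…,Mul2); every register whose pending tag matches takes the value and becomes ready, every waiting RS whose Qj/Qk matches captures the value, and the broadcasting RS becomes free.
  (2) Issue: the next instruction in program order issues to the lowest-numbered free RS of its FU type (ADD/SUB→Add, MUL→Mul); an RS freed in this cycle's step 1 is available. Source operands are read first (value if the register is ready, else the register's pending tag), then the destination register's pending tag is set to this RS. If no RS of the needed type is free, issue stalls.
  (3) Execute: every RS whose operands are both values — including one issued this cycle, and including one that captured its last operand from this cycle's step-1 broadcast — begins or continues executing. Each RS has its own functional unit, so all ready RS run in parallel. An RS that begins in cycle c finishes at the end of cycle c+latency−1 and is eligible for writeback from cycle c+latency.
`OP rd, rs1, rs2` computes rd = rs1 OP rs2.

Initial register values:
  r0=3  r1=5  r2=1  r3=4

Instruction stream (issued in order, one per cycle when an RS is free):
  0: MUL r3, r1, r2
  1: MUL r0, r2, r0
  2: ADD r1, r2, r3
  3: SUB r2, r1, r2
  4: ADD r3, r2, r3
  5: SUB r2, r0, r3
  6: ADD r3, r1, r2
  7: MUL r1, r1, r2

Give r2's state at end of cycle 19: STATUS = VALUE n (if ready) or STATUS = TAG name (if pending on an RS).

c1: issue MUL r3<-Mul1 | r0:3,r1:5,r2:1,r3:Mul1
c2: issue MUL r0<-Mul2 | r0:Mul2,r1:5,r2:1,r3:Mul1
c3: issue ADD r1<-Add1 | r0:Mul2,r1:Add1,r2:1,r3:Mul1
c4: issue SUB r2<-Add2 | r0:Mul2,r1:Add1,r2:Add2,r3:Mul1
c5: CDB Mul1=5; issue ADD r3<-Add3 | r0:Mul2,r1:Add1,r2:Add2,r3:Add3
c6: CDB Mul2=3; stall | r0:3,r1:Add1,r2:Add2,r3:Add3
c7: stall | r0:3,r1:Add1,r2:Add2,r3:Add3
c8: CDB Add1=6; issue SUB r2<-Add1 | r0:3,r1:6,r2:Add1,r3:Add3
c9: stall | r0:3,r1:6,r2:Add1,r3:Add3
c10: stall | r0:3,r1:6,r2:Add1,r3:Add3
c11: CDB Add2=5; issue ADD r3<-Add2 | r0:3,r1:6,r2:Add1,r3:Add2
c12: issue MUL r1<-Mul1 | r0:3,r1:Mul1,r2:Add1,r3:Add2
c13: - | r0:3,r1:Mul1,r2:Add1,r3:Add2
c14: CDB Add3=10 | r0:3,r1:Mul1,r2:Add1,r3:Add2
c15: - | r0:3,r1:Mul1,r2:Add1,r3:Add2
c16: - | r0:3,r1:Mul1,r2:Add1,r3:Add2
c17: CDB Add1=-7 | r0:3,r1:Mul1,r2:-7,r3:Add2
c18: - | r0:3,r1:Mul1,r2:-7,r3:Add2
c19: - | r0:3,r1:Mul1,r2:-7,r3:Add2

STATUS = VALUE -7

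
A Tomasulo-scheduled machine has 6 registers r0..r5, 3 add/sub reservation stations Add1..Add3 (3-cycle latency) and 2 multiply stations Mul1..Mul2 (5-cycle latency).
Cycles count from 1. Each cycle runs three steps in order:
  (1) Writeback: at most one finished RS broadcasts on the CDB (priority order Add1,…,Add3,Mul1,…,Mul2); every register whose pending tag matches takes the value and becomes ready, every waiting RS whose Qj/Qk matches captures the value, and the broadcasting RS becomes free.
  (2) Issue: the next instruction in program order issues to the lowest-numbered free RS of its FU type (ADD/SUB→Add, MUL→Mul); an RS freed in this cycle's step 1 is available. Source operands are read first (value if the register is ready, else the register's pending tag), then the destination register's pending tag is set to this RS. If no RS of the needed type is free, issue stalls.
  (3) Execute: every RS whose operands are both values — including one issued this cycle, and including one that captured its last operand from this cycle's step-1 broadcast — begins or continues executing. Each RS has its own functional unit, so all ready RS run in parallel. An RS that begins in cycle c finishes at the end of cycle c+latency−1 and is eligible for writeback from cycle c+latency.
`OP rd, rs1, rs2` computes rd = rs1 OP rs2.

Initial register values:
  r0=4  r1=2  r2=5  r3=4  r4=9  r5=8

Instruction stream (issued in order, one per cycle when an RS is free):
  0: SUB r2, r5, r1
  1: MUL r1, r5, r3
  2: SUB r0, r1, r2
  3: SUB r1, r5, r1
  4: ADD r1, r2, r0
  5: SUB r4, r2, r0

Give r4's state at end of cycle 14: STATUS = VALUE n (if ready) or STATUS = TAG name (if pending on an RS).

cycle 1: issue SUB r2<-Add1 // r0:4,r1:2,r2:Add1,r3:4,r4:9,r5:8
cycle 2: issue MUL r1<-Mul1 // r0:4,r1:Mul1,r2:Add1,r3:4,r4:9,r5:8
cycle 3: issue SUB r0<-Add2 // r0:Add2,r1:Mul1,r2:Add1,r3:4,r4:9,r5:8
cycle 4: CDB Add1=6; issue SUB r1<-Add1 // r0:Add2,r1:Add1,r2:6,r3:4,r4:9,r5:8
cycle 5: issue ADD r1<-Add3 // r0:Add2,r1:Add3,r2:6,r3:4,r4:9,r5:8
cycle 6: stall // r0:Add2,r1:Add3,r2:6,r3:4,r4:9,r5:8
cycle 7: CDB Mul1=32; stall // r0:Add2,r1:Add3,r2:6,r3:4,r4:9,r5:8
cycle 8: stall // r0:Add2,r1:Add3,r2:6,r3:4,r4:9,r5:8
cycle 9: stall // r0:Add2,r1:Add3,r2:6,r3:4,r4:9,r5:8
cycle 10: CDB Add1=-24; issue SUB r4<-Add1 // r0:Add2,r1:Add3,r2:6,r3:4,r4:Add1,r5:8
cycle 11: CDB Add2=26 // r0:26,r1:Add3,r2:6,r3:4,r4:Add1,r5:8
cycle 12: - // r0:26,r1:Add3,r2:6,r3:4,r4:Add1,r5:8
cycle 13: - // r0:26,r1:Add3,r2:6,r3:4,r4:Add1,r5:8
cycle 14: CDB Add1=-20 // r0:26,r1:Add3,r2:6,r3:4,r4:-20,r5:8

STATUS = VALUE -20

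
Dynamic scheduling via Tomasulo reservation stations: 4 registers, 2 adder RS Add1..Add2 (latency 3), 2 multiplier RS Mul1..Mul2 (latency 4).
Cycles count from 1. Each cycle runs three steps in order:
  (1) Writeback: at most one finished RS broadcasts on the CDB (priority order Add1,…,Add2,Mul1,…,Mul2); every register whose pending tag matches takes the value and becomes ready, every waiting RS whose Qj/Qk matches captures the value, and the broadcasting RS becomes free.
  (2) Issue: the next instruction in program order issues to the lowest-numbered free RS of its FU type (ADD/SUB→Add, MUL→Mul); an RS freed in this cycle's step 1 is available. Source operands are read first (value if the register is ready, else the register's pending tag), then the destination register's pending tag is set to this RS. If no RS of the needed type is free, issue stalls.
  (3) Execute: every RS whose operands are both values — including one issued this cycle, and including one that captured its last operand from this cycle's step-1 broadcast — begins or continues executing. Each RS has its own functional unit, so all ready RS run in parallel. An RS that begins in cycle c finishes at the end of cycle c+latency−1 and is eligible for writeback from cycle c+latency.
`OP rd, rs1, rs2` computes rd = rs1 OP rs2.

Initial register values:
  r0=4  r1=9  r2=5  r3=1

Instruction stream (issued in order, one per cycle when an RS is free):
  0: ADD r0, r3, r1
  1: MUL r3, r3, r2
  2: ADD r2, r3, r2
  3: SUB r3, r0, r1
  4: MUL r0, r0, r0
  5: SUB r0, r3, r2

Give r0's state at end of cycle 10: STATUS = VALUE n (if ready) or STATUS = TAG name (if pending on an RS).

c1: issue ADD r0<-Add1 | r0:Add1,r1:9,r2:5,r3:1
c2: issue MUL r3<-Mul1 | r0:Add1,r1:9,r2:5,r3:Mul1
c3: issue ADD r2<-Add2 | r0:Add1,r1:9,r2:Add2,r3:Mul1
c4: CDB Add1=10; issue SUB r3<-Add1 | r0:10,r1:9,r2:Add2,r3:Add1
c5: issue MUL r0<-Mul2 | r0:Mul2,r1:9,r2:Add2,r3:Add1
c6: CDB Mul1=5; stall | r0:Mul2,r1:9,r2:Add2,r3:Add1
c7: CDB Add1=1; issue SUB r0<-Add1 | r0:Add1,r1:9,r2:Add2,r3:1
c8: - | r0:Add1,r1:9,r2:Add2,r3:1
c9: CDB Add2=10 | r0:Add1,r1:9,r2:10,r3:1
c10: CDB Mul2=100 | r0:Add1,r1:9,r2:10,r3:1

STATUS = TAG Add1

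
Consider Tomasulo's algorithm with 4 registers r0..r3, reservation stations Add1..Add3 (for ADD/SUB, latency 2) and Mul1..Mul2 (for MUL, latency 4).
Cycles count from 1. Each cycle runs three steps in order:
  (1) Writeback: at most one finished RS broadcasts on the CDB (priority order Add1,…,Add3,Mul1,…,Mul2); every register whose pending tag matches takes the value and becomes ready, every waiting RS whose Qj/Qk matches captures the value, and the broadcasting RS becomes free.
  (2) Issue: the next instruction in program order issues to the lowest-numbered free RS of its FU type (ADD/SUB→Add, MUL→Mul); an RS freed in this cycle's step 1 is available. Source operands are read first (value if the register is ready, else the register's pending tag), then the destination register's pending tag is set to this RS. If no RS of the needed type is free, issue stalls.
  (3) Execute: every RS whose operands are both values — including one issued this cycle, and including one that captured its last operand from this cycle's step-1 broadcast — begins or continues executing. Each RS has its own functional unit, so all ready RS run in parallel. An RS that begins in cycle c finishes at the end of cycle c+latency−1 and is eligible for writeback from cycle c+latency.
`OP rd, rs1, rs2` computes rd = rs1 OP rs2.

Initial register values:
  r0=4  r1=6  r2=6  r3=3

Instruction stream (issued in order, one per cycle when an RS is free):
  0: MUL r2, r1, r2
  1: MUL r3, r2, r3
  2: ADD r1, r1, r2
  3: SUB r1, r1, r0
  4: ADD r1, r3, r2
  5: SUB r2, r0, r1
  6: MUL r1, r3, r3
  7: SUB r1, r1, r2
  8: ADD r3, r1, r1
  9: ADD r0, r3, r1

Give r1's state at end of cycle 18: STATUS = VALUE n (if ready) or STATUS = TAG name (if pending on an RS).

STATUS = VALUE 11804

c1: issue MUL r2<-Mul1 | r0:4,r1:6,r2:Mul1,r3:3
c2: issue MUL r3<-Mul2 | r0:4,r1:6,r2:Mul1,r3:Mul2
c3: issue ADD r1<-Add1 | r0:4,r1:Add1,r2:Mul1,r3:Mul2
c4: issue SUB r1<-Add2 | r0:4,r1:Add2,r2:Mul1,r3:Mul2
c5: CDB Mul1=36; issue ADD r1<-Add3 | r0:4,r1:Add3,r2:36,r3:Mul2
c6: stall | r0:4,r1:Add3,r2:36,r3:Mul2
c7: CDB Add1=42; issue SUB r2<-Add1 | r0:4,r1:Add3,r2:Add1,r3:Mul2
c8: issue MUL r1<-Mul1 | r0:4,r1:Mul1,r2:Add1,r3:Mul2
c9: CDB Add2=38; issue SUB r1<-Add2 | r0:4,r1:Add2,r2:Add1,r3:Mul2
c10: CDB Mul2=108; stall | r0:4,r1:Add2,r2:Add1,r3:108
c11: stall | r0:4,r1:Add2,r2:Add1,r3:108
c12: CDB Add3=144; issue ADD r3<-Add3 | r0:4,r1:Add2,r2:Add1,r3:Add3
c13: stall | r0:4,r1:Add2,r2:Add1,r3:Add3
c14: CDB Add1=-140; issue ADD r0<-Add1 | r0:Add1,r1:Add2,r2:-140,r3:Add3
c15: CDB Mul1=11664 | r0:Add1,r1:Add2,r2:-140,r3:Add3
c16: - | r0:Add1,r1:Add2,r2:-140,r3:Add3
c17: CDB Add2=11804 | r0:Add1,r1:11804,r2:-140,r3:Add3
c18: - | r0:Add1,r1:11804,r2:-140,r3:Add3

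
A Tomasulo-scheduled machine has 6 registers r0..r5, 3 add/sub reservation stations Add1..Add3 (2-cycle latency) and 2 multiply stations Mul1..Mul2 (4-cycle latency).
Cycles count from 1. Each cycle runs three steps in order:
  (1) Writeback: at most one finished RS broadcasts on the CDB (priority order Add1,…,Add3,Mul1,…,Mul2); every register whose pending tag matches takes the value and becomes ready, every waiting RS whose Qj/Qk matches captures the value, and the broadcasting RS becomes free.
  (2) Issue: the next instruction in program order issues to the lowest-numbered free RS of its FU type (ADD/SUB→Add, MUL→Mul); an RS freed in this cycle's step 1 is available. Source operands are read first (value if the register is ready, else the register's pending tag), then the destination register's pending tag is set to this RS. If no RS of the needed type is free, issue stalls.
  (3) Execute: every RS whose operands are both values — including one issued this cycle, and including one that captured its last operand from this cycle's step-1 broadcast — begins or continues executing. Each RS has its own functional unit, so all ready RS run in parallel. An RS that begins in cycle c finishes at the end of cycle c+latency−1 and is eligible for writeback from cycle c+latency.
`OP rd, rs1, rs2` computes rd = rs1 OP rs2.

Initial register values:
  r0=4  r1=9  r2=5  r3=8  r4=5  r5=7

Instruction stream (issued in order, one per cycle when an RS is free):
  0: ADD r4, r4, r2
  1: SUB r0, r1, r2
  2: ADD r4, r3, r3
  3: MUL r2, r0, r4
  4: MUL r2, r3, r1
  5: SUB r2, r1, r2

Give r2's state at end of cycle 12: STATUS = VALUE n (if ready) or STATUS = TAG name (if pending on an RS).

  c1: issue ADD r4<-Add1  regs: r0:4,r1:9,r2:5,r3:8,r4:Add1,r5:7
  c2: issue SUB r0<-Add2  regs: r0:Add2,r1:9,r2:5,r3:8,r4:Add1,r5:7
  c3: CDB Add1=10; issue ADD r4<-Add1  regs: r0:Add2,r1:9,r2:5,r3:8,r4:Add1,r5:7
  c4: CDB Add2=4; issue MUL r2<-Mul1  regs: r0:4,r1:9,r2:Mul1,r3:8,r4:Add1,r5:7
  c5: CDB Add1=16; issue MUL r2<-Mul2  regs: r0:4,r1:9,r2:Mul2,r3:8,r4:16,r5:7
  c6: issue SUB r2<-Add1  regs: r0:4,r1:9,r2:Add1,r3:8,r4:16,r5:7
  c7: -  regs: r0:4,r1:9,r2:Add1,r3:8,r4:16,r5:7
  c8: -  regs: r0:4,r1:9,r2:Add1,r3:8,r4:16,r5:7
  c9: CDB Mul1=64  regs: r0:4,r1:9,r2:Add1,r3:8,r4:16,r5:7
  c10: CDB Mul2=72  regs: r0:4,r1:9,r2:Add1,r3:8,r4:16,r5:7
  c11: -  regs: r0:4,r1:9,r2:Add1,r3:8,r4:16,r5:7
  c12: CDB Add1=-63  regs: r0:4,r1:9,r2:-63,r3:8,r4:16,r5:7

STATUS = VALUE -63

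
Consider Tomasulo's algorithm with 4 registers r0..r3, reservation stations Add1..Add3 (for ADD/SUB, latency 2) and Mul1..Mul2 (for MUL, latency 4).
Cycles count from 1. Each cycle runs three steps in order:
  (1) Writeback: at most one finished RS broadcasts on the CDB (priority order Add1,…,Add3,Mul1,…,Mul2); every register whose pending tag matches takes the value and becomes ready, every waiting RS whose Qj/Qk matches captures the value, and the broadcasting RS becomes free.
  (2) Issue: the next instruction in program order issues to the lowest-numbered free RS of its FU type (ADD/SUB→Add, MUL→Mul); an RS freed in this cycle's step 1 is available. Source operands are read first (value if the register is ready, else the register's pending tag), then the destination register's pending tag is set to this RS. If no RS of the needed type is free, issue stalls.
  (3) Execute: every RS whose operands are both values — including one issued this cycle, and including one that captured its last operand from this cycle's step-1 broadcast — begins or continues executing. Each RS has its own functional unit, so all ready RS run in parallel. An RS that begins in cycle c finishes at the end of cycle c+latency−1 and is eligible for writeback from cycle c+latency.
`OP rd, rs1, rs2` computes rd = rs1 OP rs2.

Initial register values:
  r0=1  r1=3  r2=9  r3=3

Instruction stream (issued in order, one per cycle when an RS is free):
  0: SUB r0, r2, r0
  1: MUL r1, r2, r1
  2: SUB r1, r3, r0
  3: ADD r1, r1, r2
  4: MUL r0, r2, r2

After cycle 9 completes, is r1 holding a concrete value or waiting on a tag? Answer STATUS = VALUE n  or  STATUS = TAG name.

c1: issue SUB r0<-Add1 | r0:Add1,r1:3,r2:9,r3:3
c2: issue MUL r1<-Mul1 | r0:Add1,r1:Mul1,r2:9,r3:3
c3: CDB Add1=8; issue SUB r1<-Add1 | r0:8,r1:Add1,r2:9,r3:3
c4: issue ADD r1<-Add2 | r0:8,r1:Add2,r2:9,r3:3
c5: CDB Add1=-5; issue MUL r0<-Mul2 | r0:Mul2,r1:Add2,r2:9,r3:3
c6: CDB Mul1=27 | r0:Mul2,r1:Add2,r2:9,r3:3
c7: CDB Add2=4 | r0:Mul2,r1:4,r2:9,r3:3
c8: - | r0:Mul2,r1:4,r2:9,r3:3
c9: CDB Mul2=81 | r0:81,r1:4,r2:9,r3:3

STATUS = VALUE 4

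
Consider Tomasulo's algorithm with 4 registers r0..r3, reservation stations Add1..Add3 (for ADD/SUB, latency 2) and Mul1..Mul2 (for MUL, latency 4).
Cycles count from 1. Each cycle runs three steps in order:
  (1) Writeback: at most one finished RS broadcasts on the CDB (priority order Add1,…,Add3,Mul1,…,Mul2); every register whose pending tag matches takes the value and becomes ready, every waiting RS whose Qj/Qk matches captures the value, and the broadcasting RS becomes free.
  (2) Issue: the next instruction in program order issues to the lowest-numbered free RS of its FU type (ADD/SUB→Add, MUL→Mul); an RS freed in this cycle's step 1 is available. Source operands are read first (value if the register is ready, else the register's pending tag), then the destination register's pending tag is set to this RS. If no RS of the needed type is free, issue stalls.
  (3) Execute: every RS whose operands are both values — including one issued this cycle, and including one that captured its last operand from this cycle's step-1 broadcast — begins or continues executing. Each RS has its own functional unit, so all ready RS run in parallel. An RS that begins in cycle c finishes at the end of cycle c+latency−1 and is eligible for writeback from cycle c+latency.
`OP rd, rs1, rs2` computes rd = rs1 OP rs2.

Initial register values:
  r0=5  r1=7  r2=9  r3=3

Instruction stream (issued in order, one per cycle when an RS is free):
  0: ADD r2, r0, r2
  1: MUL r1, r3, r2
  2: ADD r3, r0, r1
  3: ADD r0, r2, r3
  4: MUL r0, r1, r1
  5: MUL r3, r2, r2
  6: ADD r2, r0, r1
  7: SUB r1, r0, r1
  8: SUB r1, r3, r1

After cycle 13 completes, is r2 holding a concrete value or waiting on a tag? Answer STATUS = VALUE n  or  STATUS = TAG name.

STATUS = TAG Add3

cycle 1: issue ADD r2<-Add1 // r0:5,r1:7,r2:Add1,r3:3
cycle 2: issue MUL r1<-Mul1 // r0:5,r1:Mul1,r2:Add1,r3:3
cycle 3: CDB Add1=14; issue ADD r3<-Add1 // r0:5,r1:Mul1,r2:14,r3:Add1
cycle 4: issue ADD r0<-Add2 // r0:Add2,r1:Mul1,r2:14,r3:Add1
cycle 5: issue MUL r0<-Mul2 // r0:Mul2,r1:Mul1,r2:14,r3:Add1
cycle 6: stall // r0:Mul2,r1:Mul1,r2:14,r3:Add1
cycle 7: CDB Mul1=42; issue MUL r3<-Mul1 // r0:Mul2,r1:42,r2:14,r3:Mul1
cycle 8: issue ADD r2<-Add3 // r0:Mul2,r1:42,r2:Add3,r3:Mul1
cycle 9: CDB Add1=47; issue SUB r1<-Add1 // r0:Mul2,r1:Add1,r2:Add3,r3:Mul1
cycle 10: stall // r0:Mul2,r1:Add1,r2:Add3,r3:Mul1
cycle 11: CDB Add2=61; issue SUB r1<-Add2 // r0:Mul2,r1:Add2,r2:Add3,r3:Mul1
cycle 12: CDB Mul1=196 // r0:Mul2,r1:Add2,r2:Add3,r3:196
cycle 13: CDB Mul2=1764 // r0:1764,r1:Add2,r2:Add3,r3:196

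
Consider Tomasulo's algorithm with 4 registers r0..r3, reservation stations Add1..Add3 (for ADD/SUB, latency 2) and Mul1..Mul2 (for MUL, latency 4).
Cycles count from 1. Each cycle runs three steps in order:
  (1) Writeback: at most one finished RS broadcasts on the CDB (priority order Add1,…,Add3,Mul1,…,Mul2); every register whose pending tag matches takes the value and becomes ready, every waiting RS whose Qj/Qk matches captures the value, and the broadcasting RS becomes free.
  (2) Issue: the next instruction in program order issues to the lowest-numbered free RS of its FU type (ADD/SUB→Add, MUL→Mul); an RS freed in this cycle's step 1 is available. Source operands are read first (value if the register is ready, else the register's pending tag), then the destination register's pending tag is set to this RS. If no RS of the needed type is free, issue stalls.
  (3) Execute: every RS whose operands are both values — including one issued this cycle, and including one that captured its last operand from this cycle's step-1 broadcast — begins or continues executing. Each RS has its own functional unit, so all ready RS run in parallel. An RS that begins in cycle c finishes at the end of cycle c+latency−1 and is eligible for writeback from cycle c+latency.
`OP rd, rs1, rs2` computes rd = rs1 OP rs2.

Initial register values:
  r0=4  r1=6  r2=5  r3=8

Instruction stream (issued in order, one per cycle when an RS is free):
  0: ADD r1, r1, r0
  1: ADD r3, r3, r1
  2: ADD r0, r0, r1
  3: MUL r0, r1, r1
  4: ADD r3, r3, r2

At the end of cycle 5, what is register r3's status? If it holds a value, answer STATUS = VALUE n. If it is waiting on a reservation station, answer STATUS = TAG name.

c1: issue ADD r1<-Add1 | r0:4,r1:Add1,r2:5,r3:8
c2: issue ADD r3<-Add2 | r0:4,r1:Add1,r2:5,r3:Add2
c3: CDB Add1=10; issue ADD r0<-Add1 | r0:Add1,r1:10,r2:5,r3:Add2
c4: issue MUL r0<-Mul1 | r0:Mul1,r1:10,r2:5,r3:Add2
c5: CDB Add1=14; issue ADD r3<-Add1 | r0:Mul1,r1:10,r2:5,r3:Add1

STATUS = TAG Add1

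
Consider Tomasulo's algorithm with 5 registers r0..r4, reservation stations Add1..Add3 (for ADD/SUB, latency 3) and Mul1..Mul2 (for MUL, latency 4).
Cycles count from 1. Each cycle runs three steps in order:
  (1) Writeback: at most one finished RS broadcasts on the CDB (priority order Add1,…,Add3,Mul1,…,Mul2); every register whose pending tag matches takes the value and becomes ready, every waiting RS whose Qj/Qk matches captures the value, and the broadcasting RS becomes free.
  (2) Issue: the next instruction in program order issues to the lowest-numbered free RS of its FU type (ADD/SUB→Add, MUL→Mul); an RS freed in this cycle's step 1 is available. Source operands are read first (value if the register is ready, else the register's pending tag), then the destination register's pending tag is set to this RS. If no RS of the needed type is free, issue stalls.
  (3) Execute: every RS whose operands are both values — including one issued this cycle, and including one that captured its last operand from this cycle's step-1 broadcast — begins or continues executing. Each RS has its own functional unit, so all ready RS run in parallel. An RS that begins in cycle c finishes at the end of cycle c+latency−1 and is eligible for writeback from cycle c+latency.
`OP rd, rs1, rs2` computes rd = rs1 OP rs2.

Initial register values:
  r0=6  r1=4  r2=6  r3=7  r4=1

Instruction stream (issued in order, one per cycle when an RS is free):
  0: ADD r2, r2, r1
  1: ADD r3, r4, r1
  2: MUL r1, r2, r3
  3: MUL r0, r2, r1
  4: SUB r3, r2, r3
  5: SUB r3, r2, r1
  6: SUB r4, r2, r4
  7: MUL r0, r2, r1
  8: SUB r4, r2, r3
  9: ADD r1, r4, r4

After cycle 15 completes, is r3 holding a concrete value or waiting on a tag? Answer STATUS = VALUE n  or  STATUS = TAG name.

STATUS = VALUE -40

c1: issue ADD r2<-Add1 | r0:6,r1:4,r2:Add1,r3:7,r4:1
c2: issue ADD r3<-Add2 | r0:6,r1:4,r2:Add1,r3:Add2,r4:1
c3: issue MUL r1<-Mul1 | r0:6,r1:Mul1,r2:Add1,r3:Add2,r4:1
c4: CDB Add1=10; issue MUL r0<-Mul2 | r0:Mul2,r1:Mul1,r2:10,r3:Add2,r4:1
c5: CDB Add2=5; issue SUB r3<-Add1 | r0:Mul2,r1:Mul1,r2:10,r3:Add1,r4:1
c6: issue SUB r3<-Add2 | r0:Mul2,r1:Mul1,r2:10,r3:Add2,r4:1
c7: issue SUB r4<-Add3 | r0:Mul2,r1:Mul1,r2:10,r3:Add2,r4:Add3
c8: CDB Add1=5; stall | r0:Mul2,r1:Mul1,r2:10,r3:Add2,r4:Add3
c9: CDB Mul1=50; issue MUL r0<-Mul1 | r0:Mul1,r1:50,r2:10,r3:Add2,r4:Add3
c10: CDB Add3=9; issue SUB r4<-Add1 | r0:Mul1,r1:50,r2:10,r3:Add2,r4:Add1
c11: issue ADD r1<-Add3 | r0:Mul1,r1:Add3,r2:10,r3:Add2,r4:Add1
c12: CDB Add2=-40 | r0:Mul1,r1:Add3,r2:10,r3:-40,r4:Add1
c13: CDB Mul1=500 | r0:500,r1:Add3,r2:10,r3:-40,r4:Add1
c14: CDB Mul2=500 | r0:500,r1:Add3,r2:10,r3:-40,r4:Add1
c15: CDB Add1=50 | r0:500,r1:Add3,r2:10,r3:-40,r4:50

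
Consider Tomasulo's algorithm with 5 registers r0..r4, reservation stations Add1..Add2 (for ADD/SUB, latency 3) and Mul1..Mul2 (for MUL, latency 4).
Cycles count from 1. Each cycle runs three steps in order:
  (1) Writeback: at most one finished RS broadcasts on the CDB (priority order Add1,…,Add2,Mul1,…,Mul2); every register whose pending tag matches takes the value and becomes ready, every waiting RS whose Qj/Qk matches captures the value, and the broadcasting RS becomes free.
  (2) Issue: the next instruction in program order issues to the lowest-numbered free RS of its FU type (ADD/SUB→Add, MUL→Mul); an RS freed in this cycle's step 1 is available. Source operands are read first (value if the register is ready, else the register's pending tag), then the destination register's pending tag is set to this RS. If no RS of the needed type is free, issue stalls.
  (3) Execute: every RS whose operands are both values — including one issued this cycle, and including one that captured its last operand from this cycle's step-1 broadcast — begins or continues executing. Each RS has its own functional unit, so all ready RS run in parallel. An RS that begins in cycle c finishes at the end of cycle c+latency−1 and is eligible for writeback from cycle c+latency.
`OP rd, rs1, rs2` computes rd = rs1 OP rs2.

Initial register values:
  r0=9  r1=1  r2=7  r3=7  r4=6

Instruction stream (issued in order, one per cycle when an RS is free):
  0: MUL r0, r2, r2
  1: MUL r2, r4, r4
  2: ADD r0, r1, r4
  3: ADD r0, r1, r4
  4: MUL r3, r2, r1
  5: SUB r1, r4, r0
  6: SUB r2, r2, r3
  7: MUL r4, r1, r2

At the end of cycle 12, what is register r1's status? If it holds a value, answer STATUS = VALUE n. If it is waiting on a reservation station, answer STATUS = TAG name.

STATUS = VALUE -1

c1: issue MUL r0<-Mul1 | r0:Mul1,r1:1,r2:7,r3:7,r4:6
c2: issue MUL r2<-Mul2 | r0:Mul1,r1:1,r2:Mul2,r3:7,r4:6
c3: issue ADD r0<-Add1 | r0:Add1,r1:1,r2:Mul2,r3:7,r4:6
c4: issue ADD r0<-Add2 | r0:Add2,r1:1,r2:Mul2,r3:7,r4:6
c5: CDB Mul1=49; issue MUL r3<-Mul1 | r0:Add2,r1:1,r2:Mul2,r3:Mul1,r4:6
c6: CDB Add1=7; issue SUB r1<-Add1 | r0:Add2,r1:Add1,r2:Mul2,r3:Mul1,r4:6
c7: CDB Add2=7; issue SUB r2<-Add2 | r0:7,r1:Add1,r2:Add2,r3:Mul1,r4:6
c8: CDB Mul2=36; issue MUL r4<-Mul2 | r0:7,r1:Add1,r2:Add2,r3:Mul1,r4:Mul2
c9: - | r0:7,r1:Add1,r2:Add2,r3:Mul1,r4:Mul2
c10: CDB Add1=-1 | r0:7,r1:-1,r2:Add2,r3:Mul1,r4:Mul2
c11: - | r0:7,r1:-1,r2:Add2,r3:Mul1,r4:Mul2
c12: CDB Mul1=36 | r0:7,r1:-1,r2:Add2,r3:36,r4:Mul2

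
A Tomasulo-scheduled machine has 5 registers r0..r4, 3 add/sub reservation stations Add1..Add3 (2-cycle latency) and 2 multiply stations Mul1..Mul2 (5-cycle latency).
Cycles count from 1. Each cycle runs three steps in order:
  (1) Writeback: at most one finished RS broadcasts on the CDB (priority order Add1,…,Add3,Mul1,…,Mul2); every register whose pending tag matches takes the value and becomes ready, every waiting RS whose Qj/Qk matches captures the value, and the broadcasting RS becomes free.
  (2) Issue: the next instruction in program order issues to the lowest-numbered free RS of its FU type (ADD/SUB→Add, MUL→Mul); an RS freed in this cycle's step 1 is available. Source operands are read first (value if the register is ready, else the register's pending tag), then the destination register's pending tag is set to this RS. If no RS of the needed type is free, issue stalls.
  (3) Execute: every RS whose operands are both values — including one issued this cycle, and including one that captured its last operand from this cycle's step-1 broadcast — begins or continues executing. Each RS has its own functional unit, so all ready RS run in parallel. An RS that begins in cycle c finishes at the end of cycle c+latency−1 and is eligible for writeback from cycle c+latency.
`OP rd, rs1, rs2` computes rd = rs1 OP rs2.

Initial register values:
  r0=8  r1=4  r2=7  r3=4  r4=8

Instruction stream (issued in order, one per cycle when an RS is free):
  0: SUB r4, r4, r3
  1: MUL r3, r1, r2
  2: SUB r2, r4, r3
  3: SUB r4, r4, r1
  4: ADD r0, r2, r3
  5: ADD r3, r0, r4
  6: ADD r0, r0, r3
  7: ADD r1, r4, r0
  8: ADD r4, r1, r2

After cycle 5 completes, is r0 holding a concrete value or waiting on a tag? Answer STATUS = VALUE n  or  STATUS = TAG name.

STATUS = TAG Add3

c1: issue SUB r4<-Add1 | r0:8,r1:4,r2:7,r3:4,r4:Add1
c2: issue MUL r3<-Mul1 | r0:8,r1:4,r2:7,r3:Mul1,r4:Add1
c3: CDB Add1=4; issue SUB r2<-Add1 | r0:8,r1:4,r2:Add1,r3:Mul1,r4:4
c4: issue SUB r4<-Add2 | r0:8,r1:4,r2:Add1,r3:Mul1,r4:Add2
c5: issue ADD r0<-Add3 | r0:Add3,r1:4,r2:Add1,r3:Mul1,r4:Add2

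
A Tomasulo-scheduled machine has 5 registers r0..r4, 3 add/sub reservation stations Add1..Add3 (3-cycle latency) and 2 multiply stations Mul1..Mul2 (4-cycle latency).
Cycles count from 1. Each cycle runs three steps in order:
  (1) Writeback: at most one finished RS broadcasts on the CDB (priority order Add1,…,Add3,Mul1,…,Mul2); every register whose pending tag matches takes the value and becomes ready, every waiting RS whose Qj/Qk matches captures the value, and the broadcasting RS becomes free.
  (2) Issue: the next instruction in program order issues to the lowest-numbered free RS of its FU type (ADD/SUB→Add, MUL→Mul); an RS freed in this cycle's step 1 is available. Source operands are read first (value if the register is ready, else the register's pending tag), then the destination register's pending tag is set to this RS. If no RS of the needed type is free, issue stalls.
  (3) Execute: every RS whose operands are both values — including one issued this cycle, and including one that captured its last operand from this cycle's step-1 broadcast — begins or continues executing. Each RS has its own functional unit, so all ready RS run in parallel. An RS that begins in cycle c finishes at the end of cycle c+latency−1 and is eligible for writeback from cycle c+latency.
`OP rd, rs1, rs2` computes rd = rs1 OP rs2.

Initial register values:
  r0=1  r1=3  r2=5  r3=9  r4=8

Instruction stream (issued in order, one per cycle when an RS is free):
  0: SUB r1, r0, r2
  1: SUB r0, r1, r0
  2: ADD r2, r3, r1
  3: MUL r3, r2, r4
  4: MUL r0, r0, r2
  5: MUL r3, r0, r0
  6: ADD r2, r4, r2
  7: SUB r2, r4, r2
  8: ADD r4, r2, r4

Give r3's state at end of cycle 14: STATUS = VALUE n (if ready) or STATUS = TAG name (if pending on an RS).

STATUS = TAG Mul1

cycle 1: issue SUB r1<-Add1 // r0:1,r1:Add1,r2:5,r3:9,r4:8
cycle 2: issue SUB r0<-Add2 // r0:Add2,r1:Add1,r2:5,r3:9,r4:8
cycle 3: issue ADD r2<-Add3 // r0:Add2,r1:Add1,r2:Add3,r3:9,r4:8
cycle 4: CDB Add1=-4; issue MUL r3<-Mul1 // r0:Add2,r1:-4,r2:Add3,r3:Mul1,r4:8
cycle 5: issue MUL r0<-Mul2 // r0:Mul2,r1:-4,r2:Add3,r3:Mul1,r4:8
cycle 6: stall // r0:Mul2,r1:-4,r2:Add3,r3:Mul1,r4:8
cycle 7: CDB Add2=-5; stall // r0:Mul2,r1:-4,r2:Add3,r3:Mul1,r4:8
cycle 8: CDB Add3=5; stall // r0:Mul2,r1:-4,r2:5,r3:Mul1,r4:8
cycle 9: stall // r0:Mul2,r1:-4,r2:5,r3:Mul1,r4:8
cycle 10: stall // r0:Mul2,r1:-4,r2:5,r3:Mul1,r4:8
cycle 11: stall // r0:Mul2,r1:-4,r2:5,r3:Mul1,r4:8
cycle 12: CDB Mul1=40; issue MUL r3<-Mul1 // r0:Mul2,r1:-4,r2:5,r3:Mul1,r4:8
cycle 13: CDB Mul2=-25; issue ADD r2<-Add1 // r0:-25,r1:-4,r2:Add1,r3:Mul1,r4:8
cycle 14: issue SUB r2<-Add2 // r0:-25,r1:-4,r2:Add2,r3:Mul1,r4:8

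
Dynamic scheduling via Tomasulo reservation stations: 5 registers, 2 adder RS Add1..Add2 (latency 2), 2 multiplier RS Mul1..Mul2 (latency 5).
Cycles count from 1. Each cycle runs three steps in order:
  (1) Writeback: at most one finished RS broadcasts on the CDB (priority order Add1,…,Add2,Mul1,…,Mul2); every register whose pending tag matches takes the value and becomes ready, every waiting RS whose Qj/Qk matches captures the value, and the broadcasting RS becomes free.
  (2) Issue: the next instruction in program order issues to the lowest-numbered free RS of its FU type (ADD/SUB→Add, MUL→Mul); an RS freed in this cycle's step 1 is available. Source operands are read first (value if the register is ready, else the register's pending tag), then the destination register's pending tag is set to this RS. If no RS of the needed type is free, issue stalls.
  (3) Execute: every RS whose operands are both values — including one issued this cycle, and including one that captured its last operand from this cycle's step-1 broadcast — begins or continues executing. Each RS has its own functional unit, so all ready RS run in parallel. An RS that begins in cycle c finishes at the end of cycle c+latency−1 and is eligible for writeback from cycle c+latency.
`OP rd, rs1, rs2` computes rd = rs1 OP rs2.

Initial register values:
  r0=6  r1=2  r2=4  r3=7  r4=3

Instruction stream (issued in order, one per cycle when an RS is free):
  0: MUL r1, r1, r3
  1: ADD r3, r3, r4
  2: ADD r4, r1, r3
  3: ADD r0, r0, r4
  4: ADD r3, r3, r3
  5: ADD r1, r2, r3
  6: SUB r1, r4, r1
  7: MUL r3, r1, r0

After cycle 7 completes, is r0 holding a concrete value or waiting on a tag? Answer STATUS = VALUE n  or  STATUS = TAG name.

c1: issue MUL r1<-Mul1 | r0:6,r1:Mul1,r2:4,r3:7,r4:3
c2: issue ADD r3<-Add1 | r0:6,r1:Mul1,r2:4,r3:Add1,r4:3
c3: issue ADD r4<-Add2 | r0:6,r1:Mul1,r2:4,r3:Add1,r4:Add2
c4: CDB Add1=10; issue ADD r0<-Add1 | r0:Add1,r1:Mul1,r2:4,r3:10,r4:Add2
c5: stall | r0:Add1,r1:Mul1,r2:4,r3:10,r4:Add2
c6: CDB Mul1=14; stall | r0:Add1,r1:14,r2:4,r3:10,r4:Add2
c7: stall | r0:Add1,r1:14,r2:4,r3:10,r4:Add2

STATUS = TAG Add1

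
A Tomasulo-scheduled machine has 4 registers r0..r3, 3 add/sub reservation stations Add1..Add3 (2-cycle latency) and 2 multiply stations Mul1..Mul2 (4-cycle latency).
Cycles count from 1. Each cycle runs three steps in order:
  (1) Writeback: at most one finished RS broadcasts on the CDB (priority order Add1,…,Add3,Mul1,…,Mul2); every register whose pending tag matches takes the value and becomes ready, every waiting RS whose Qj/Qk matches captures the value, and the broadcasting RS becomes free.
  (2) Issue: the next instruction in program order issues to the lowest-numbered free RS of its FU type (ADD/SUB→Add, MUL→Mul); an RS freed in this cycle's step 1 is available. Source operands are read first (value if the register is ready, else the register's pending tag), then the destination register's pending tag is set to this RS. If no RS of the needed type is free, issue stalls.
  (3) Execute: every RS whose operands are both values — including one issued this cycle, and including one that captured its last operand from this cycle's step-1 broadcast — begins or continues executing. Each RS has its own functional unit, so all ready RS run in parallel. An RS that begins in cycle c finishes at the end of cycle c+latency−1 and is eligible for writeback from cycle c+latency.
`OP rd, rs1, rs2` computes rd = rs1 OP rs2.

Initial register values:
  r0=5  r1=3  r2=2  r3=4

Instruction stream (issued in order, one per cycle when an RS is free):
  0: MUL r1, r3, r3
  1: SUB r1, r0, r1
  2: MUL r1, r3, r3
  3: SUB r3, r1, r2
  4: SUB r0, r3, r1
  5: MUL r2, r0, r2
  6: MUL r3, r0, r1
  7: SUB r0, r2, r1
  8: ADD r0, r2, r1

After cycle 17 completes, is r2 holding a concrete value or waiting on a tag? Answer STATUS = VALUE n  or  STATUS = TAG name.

STATUS = VALUE -4

cycle 1: issue MUL r1<-Mul1 // r0:5,r1:Mul1,r2:2,r3:4
cycle 2: issue SUB r1<-Add1 // r0:5,r1:Add1,r2:2,r3:4
cycle 3: issue MUL r1<-Mul2 // r0:5,r1:Mul2,r2:2,r3:4
cycle 4: issue SUB r3<-Add2 // r0:5,r1:Mul2,r2:2,r3:Add2
cycle 5: CDB Mul1=16; issue SUB r0<-Add3 // r0:Add3,r1:Mul2,r2:2,r3:Add2
cycle 6: issue MUL r2<-Mul1 // r0:Add3,r1:Mul2,r2:Mul1,r3:Add2
cycle 7: CDB Add1=-11; stall // r0:Add3,r1:Mul2,r2:Mul1,r3:Add2
cycle 8: CDB Mul2=16; issue MUL r3<-Mul2 // r0:Add3,r1:16,r2:Mul1,r3:Mul2
cycle 9: issue SUB r0<-Add1 // r0:Add1,r1:16,r2:Mul1,r3:Mul2
cycle 10: CDB Add2=14; issue ADD r0<-Add2 // r0:Add2,r1:16,r2:Mul1,r3:Mul2
cycle 11: - // r0:Add2,r1:16,r2:Mul1,r3:Mul2
cycle 12: CDB Add3=-2 // r0:Add2,r1:16,r2:Mul1,r3:Mul2
cycle 13: - // r0:Add2,r1:16,r2:Mul1,r3:Mul2
cycle 14: - // r0:Add2,r1:16,r2:Mul1,r3:Mul2
cycle 15: - // r0:Add2,r1:16,r2:Mul1,r3:Mul2
cycle 16: CDB Mul1=-4 // r0:Add2,r1:16,r2:-4,r3:Mul2
cycle 17: CDB Mul2=-32 // r0:Add2,r1:16,r2:-4,r3:-32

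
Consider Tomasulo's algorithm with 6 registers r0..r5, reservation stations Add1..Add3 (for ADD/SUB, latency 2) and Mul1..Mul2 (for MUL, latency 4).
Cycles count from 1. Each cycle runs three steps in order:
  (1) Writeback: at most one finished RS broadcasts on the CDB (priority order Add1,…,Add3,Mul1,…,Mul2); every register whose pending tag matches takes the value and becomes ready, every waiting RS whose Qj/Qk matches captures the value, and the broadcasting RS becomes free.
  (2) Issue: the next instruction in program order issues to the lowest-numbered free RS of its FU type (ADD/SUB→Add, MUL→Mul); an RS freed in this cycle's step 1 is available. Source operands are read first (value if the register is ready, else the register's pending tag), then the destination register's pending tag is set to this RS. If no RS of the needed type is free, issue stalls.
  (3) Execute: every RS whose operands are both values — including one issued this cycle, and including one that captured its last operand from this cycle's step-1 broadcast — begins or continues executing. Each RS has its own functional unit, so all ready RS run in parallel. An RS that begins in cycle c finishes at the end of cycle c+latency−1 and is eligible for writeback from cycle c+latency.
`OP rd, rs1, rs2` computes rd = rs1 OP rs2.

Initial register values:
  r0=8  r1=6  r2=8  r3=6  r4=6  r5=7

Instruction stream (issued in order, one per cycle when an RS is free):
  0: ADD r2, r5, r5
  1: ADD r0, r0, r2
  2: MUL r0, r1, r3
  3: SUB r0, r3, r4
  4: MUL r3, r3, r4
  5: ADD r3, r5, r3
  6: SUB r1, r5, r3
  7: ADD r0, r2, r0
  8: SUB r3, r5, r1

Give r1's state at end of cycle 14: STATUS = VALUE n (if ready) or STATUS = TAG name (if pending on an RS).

cycle 1: issue ADD r2<-Add1 // r0:8,r1:6,r2:Add1,r3:6,r4:6,r5:7
cycle 2: issue ADD r0<-Add2 // r0:Add2,r1:6,r2:Add1,r3:6,r4:6,r5:7
cycle 3: CDB Add1=14; issue MUL r0<-Mul1 // r0:Mul1,r1:6,r2:14,r3:6,r4:6,r5:7
cycle 4: issue SUB r0<-Add1 // r0:Add1,r1:6,r2:14,r3:6,r4:6,r5:7
cycle 5: CDB Add2=22; issue MUL r3<-Mul2 // r0:Add1,r1:6,r2:14,r3:Mul2,r4:6,r5:7
cycle 6: CDB Add1=0; issue ADD r3<-Add1 // r0:0,r1:6,r2:14,r3:Add1,r4:6,r5:7
cycle 7: CDB Mul1=36; issue SUB r1<-Add2 // r0:0,r1:Add2,r2:14,r3:Add1,r4:6,r5:7
cycle 8: issue ADD r0<-Add3 // r0:Add3,r1:Add2,r2:14,r3:Add1,r4:6,r5:7
cycle 9: CDB Mul2=36; stall // r0:Add3,r1:Add2,r2:14,r3:Add1,r4:6,r5:7
cycle 10: CDB Add3=14; issue SUB r3<-Add3 // r0:14,r1:Add2,r2:14,r3:Add3,r4:6,r5:7
cycle 11: CDB Add1=43 // r0:14,r1:Add2,r2:14,r3:Add3,r4:6,r5:7
cycle 12: - // r0:14,r1:Add2,r2:14,r3:Add3,r4:6,r5:7
cycle 13: CDB Add2=-36 // r0:14,r1:-36,r2:14,r3:Add3,r4:6,r5:7
cycle 14: - // r0:14,r1:-36,r2:14,r3:Add3,r4:6,r5:7

STATUS = VALUE -36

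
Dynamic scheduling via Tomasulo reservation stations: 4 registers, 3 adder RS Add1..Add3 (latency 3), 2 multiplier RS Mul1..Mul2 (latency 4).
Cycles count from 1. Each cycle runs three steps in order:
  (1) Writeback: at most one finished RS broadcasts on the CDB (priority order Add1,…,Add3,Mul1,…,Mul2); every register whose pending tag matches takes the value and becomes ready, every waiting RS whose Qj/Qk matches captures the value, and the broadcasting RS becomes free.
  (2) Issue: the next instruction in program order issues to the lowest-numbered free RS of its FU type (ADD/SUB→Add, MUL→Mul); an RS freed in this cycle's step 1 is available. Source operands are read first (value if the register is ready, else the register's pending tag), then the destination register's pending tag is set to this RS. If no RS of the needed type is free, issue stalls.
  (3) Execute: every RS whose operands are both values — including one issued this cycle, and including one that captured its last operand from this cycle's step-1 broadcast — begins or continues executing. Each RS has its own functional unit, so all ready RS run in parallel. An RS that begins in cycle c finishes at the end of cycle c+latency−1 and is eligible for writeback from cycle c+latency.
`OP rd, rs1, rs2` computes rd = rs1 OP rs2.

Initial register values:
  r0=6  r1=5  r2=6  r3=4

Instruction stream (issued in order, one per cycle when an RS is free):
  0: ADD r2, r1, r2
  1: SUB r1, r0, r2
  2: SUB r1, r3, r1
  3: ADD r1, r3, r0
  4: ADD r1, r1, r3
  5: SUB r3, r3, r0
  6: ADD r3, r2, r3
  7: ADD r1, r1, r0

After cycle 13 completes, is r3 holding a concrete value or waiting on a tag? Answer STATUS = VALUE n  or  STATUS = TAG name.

STATUS = TAG Add1

cycle 1: issue ADD r2<-Add1 // r0:6,r1:5,r2:Add1,r3:4
cycle 2: issue SUB r1<-Add2 // r0:6,r1:Add2,r2:Add1,r3:4
cycle 3: issue SUB r1<-Add3 // r0:6,r1:Add3,r2:Add1,r3:4
cycle 4: CDB Add1=11; issue ADD r1<-Add1 // r0:6,r1:Add1,r2:11,r3:4
cycle 5: stall // r0:6,r1:Add1,r2:11,r3:4
cycle 6: stall // r0:6,r1:Add1,r2:11,r3:4
cycle 7: CDB Add1=10; issue ADD r1<-Add1 // r0:6,r1:Add1,r2:11,r3:4
cycle 8: CDB Add2=-5; issue SUB r3<-Add2 // r0:6,r1:Add1,r2:11,r3:Add2
cycle 9: stall // r0:6,r1:Add1,r2:11,r3:Add2
cycle 10: CDB Add1=14; issue ADD r3<-Add1 // r0:6,r1:14,r2:11,r3:Add1
cycle 11: CDB Add2=-2; issue ADD r1<-Add2 // r0:6,r1:Add2,r2:11,r3:Add1
cycle 12: CDB Add3=9 // r0:6,r1:Add2,r2:11,r3:Add1
cycle 13: - // r0:6,r1:Add2,r2:11,r3:Add1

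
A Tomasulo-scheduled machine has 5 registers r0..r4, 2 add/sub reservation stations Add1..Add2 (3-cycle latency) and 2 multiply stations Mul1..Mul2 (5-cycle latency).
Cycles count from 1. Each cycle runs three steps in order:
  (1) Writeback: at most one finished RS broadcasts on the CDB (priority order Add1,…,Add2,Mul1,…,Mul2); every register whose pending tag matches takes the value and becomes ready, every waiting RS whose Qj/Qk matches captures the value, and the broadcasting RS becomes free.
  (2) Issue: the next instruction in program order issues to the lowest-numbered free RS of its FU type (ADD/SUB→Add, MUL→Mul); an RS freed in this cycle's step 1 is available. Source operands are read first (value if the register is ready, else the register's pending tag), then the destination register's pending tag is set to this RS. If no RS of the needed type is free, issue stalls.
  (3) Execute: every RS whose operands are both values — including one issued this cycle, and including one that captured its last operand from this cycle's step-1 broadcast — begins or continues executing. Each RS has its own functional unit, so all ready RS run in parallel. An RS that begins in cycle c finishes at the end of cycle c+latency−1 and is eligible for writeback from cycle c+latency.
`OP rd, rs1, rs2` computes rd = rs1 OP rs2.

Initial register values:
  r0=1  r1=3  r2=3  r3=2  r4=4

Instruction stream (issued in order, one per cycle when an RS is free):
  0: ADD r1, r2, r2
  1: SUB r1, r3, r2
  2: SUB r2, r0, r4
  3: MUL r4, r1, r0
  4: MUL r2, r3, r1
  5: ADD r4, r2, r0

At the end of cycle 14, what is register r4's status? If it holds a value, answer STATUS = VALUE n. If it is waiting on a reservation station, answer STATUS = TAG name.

c1: issue ADD r1<-Add1 | r0:1,r1:Add1,r2:3,r3:2,r4:4
c2: issue SUB r1<-Add2 | r0:1,r1:Add2,r2:3,r3:2,r4:4
c3: stall | r0:1,r1:Add2,r2:3,r3:2,r4:4
c4: CDB Add1=6; issue SUB r2<-Add1 | r0:1,r1:Add2,r2:Add1,r3:2,r4:4
c5: CDB Add2=-1; issue MUL r4<-Mul1 | r0:1,r1:-1,r2:Add1,r3:2,r4:Mul1
c6: issue MUL r2<-Mul2 | r0:1,r1:-1,r2:Mul2,r3:2,r4:Mul1
c7: CDB Add1=-3; issue ADD r4<-Add1 | r0:1,r1:-1,r2:Mul2,r3:2,r4:Add1
c8: - | r0:1,r1:-1,r2:Mul2,r3:2,r4:Add1
c9: - | r0:1,r1:-1,r2:Mul2,r3:2,r4:Add1
c10: CDB Mul1=-1 | r0:1,r1:-1,r2:Mul2,r3:2,r4:Add1
c11: CDB Mul2=-2 | r0:1,r1:-1,r2:-2,r3:2,r4:Add1
c12: - | r0:1,r1:-1,r2:-2,r3:2,r4:Add1
c13: - | r0:1,r1:-1,r2:-2,r3:2,r4:Add1
c14: CDB Add1=-1 | r0:1,r1:-1,r2:-2,r3:2,r4:-1

STATUS = VALUE -1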